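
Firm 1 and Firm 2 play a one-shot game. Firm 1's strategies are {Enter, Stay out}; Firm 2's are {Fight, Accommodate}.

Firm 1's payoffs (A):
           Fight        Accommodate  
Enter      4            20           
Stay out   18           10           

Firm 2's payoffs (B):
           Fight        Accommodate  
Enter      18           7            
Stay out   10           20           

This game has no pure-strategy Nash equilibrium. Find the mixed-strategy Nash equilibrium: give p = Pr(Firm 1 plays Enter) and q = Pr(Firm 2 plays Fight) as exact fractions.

Each player's mixing probability is pinned down by making the *other* player indifferent.
Firm 2 indifferent between Fight and Accommodate: p·18 + (1−p)·10 = p·7 + (1−p)·20 ⟹ 10 + 8p = 20 + (-13)p ⟹ p = 10/21.
Firm 1 indifferent between Enter and Stay out: q·4 + (1−q)·20 = q·18 + (1−q)·10 ⟹ 20 + (-16)q = 10 + 8q ⟹ q = 5/12.

p = 10/21, q = 5/12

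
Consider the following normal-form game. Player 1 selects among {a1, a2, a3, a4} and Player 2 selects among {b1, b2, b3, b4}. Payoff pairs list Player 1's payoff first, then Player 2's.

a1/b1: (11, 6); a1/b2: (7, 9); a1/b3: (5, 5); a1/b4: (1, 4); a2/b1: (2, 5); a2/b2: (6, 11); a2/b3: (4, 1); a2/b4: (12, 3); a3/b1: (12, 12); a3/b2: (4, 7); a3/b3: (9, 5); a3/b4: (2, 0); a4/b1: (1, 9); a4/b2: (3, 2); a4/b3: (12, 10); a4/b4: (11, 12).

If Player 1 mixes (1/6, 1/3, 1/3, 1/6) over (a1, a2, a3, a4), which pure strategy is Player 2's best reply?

Player 2's best reply maximizes expected payoff against the mix.
b1: (1/6)·6 + (1/3)·5 + (1/3)·12 + (1/6)·9 = 49/6
b2: (1/6)·9 + (1/3)·11 + (1/3)·7 + (1/6)·2 = 47/6
b3: (1/6)·5 + (1/3)·1 + (1/3)·5 + (1/6)·10 = 9/2
b4: (1/6)·4 + (1/3)·3 + (1/3)·0 + (1/6)·12 = 11/3
Highest expected payoff is 49/6, from b1.

b1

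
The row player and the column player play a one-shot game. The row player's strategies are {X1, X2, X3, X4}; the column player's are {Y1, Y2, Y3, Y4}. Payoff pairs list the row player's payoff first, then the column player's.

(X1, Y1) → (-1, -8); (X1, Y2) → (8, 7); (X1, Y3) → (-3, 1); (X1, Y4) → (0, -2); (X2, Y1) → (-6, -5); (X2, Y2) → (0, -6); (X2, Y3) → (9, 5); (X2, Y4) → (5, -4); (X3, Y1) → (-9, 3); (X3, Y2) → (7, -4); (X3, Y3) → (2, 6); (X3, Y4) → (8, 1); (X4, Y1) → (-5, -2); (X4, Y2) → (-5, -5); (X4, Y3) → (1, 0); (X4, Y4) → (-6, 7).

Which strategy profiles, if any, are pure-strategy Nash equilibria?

(X1, Y2) and (X2, Y3)

Find each player's best response to every opponent strategy; NE are the intersections.
The row player's best responses — vs Y1: X1 (payoff -1); vs Y2: X1 (payoff 8); vs Y3: X2 (payoff 9); vs Y4: X3 (payoff 8).
The column player's best responses — vs X1: Y2 (payoff 7); vs X2: Y3 (payoff 5); vs X3: Y3 (payoff 6); vs X4: Y4 (payoff 7).
Mutual best responses occur at (X1, Y2) and (X2, Y3); at each, neither player gains by switching.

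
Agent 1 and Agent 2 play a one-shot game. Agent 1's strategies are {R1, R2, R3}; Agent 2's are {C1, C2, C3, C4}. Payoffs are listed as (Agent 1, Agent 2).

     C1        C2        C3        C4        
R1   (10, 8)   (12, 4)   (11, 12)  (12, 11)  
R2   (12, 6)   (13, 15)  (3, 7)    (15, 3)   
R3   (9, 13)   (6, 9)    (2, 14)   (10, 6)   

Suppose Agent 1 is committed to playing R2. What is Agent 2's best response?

With Agent 1 fixed at R2, Agent 2's payoffs are: C1 → 6, C2 → 15, C3 → 7, C4 → 3.
The maximum is 15, achieved by C2.

C2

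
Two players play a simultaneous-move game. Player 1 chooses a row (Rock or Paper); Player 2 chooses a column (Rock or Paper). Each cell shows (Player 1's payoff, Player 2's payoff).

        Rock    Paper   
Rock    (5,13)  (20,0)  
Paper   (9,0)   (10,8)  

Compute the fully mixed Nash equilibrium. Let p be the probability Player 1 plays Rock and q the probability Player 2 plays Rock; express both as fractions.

Each player's mixing probability is pinned down by making the *other* player indifferent.
Player 2 indifferent between Rock and Paper: p·13 + (1−p)·0 = p·0 + (1−p)·8 ⟹ 0 + 13p = 8 + (-8)p ⟹ p = 8/21.
Player 1 indifferent between Rock and Paper: q·5 + (1−q)·20 = q·9 + (1−q)·10 ⟹ 20 + (-15)q = 10 + (-1)q ⟹ q = 5/7.

p = 8/21, q = 5/7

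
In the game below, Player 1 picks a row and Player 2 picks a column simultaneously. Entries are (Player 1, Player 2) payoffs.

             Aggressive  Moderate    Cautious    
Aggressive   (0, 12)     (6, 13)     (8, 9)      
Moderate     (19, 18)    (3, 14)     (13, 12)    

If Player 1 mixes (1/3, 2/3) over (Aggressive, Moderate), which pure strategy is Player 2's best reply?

Player 2's best reply maximizes expected payoff against the mix.
Aggressive: (1/3)·12 + (2/3)·18 = 16
Moderate: (1/3)·13 + (2/3)·14 = 41/3
Cautious: (1/3)·9 + (2/3)·12 = 11
Highest expected payoff is 16, from Aggressive.

Aggressive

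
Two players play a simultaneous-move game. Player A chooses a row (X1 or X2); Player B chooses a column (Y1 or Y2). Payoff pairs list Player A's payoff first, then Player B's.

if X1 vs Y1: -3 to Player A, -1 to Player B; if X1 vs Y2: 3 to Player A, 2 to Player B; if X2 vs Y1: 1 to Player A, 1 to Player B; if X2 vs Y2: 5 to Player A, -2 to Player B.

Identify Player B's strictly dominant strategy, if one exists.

None

A strategy is strictly dominant if it gives Player B a strictly higher payoff than every other strategy, against every choice by the opponent.
Y1 is not dominant: against X1, Y2 gives 2 > -1.
Y2 is not dominant: against X2, Y1 gives 1 > -2.
No single strategy is best against every opponent action.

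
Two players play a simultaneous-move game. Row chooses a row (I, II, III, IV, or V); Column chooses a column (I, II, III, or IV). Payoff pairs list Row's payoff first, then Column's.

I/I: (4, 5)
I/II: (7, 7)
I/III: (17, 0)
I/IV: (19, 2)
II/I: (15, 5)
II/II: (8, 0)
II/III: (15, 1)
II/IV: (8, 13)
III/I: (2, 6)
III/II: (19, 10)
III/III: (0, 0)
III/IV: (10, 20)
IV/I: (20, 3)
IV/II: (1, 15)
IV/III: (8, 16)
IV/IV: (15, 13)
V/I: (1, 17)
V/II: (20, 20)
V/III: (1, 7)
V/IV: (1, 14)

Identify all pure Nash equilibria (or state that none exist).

A profile is a Nash equilibrium when each player is best-responding to the other.
Row's best responses — vs I: IV (payoff 20); vs II: V (payoff 20); vs III: I (payoff 17); vs IV: I (payoff 19).
Column's best responses — vs I: II (payoff 7); vs II: IV (payoff 13); vs III: IV (payoff 20); vs IV: III (payoff 16); vs V: II (payoff 20).
The only mutual best response is (V, II); neither player gains by switching there.

(V, II)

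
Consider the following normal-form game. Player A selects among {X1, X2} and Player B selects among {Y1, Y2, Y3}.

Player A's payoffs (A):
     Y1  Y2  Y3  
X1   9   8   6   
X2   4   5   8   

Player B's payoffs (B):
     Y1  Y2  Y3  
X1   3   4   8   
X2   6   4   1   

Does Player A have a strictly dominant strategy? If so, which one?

No strictly dominant strategy

A strategy is strictly dominant if it gives Player A a strictly higher payoff than every other strategy, against every choice by the opponent.
X1 is not dominant: against Y3, X2 gives 8 > 6.
X2 is not dominant: against Y1, X1 gives 9 > 4.
No single strategy is best against every opponent action.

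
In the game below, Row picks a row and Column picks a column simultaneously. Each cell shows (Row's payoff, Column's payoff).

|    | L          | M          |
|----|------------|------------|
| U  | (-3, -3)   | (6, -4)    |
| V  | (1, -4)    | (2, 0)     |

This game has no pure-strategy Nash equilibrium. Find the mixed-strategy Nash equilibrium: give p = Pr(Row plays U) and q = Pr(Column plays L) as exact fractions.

p = 4/5, q = 1/2

Each player's mixing probability is pinned down by making the *other* player indifferent.
Column indifferent between L and M: p·(-3) + (1−p)·(-4) = p·(-4) + (1−p)·0 ⟹ (-4) + 1p = 0 + (-4)p ⟹ p = 4/5.
Row indifferent between U and V: q·(-3) + (1−q)·6 = q·1 + (1−q)·2 ⟹ 6 + (-9)q = 2 + (-1)q ⟹ q = 1/2.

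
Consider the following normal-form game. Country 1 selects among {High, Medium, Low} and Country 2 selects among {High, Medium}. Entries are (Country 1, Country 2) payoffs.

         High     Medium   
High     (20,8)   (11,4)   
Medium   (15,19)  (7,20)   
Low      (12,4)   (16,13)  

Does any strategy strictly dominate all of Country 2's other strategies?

None

Check whether one of Country 2's strategies beats all alternatives regardless of what the opponent does.
High is not dominant: against Medium, Medium gives 20 > 19.
Medium is not dominant: against High, High gives 8 > 4.
No single strategy is best against every opponent action.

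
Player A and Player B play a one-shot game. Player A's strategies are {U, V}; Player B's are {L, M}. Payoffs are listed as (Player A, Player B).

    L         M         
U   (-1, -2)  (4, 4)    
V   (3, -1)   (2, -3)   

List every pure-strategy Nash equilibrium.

(U, M) and (V, L)

Check mutual best responses: a cell is a NE iff neither player can gain by unilaterally deviating.
Player A's best responses — vs L: V (payoff 3); vs M: U (payoff 4).
Player B's best responses — vs U: M (payoff 4); vs V: L (payoff -1).
Mutual best responses occur at (U, M) and (V, L); at each, neither player gains by switching.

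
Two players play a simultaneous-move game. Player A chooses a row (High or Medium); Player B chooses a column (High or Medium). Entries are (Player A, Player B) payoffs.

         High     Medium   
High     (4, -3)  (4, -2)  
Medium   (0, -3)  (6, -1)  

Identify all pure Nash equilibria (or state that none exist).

(Medium, Medium)

Find each player's best response to every opponent strategy; NE are the intersections.
Player A's best responses — vs High: High (payoff 4); vs Medium: Medium (payoff 6).
Player B's best responses — vs High: Medium (payoff -2); vs Medium: Medium (payoff -1).
The only mutual best response is (Medium, Medium); neither player gains by switching there.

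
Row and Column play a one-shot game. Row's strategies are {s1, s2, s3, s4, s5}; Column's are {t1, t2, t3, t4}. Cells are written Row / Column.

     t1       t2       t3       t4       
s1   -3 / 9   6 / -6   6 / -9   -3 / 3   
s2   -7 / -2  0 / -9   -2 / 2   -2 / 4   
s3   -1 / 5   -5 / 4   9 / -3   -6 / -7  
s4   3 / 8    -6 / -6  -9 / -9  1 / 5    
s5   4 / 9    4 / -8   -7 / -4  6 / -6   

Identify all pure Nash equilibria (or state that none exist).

(s5, t1)

A profile is a Nash equilibrium when each player is best-responding to the other.
Row's best responses — vs t1: s5 (payoff 4); vs t2: s1 (payoff 6); vs t3: s3 (payoff 9); vs t4: s5 (payoff 6).
Column's best responses — vs s1: t1 (payoff 9); vs s2: t4 (payoff 4); vs s3: t1 (payoff 5); vs s4: t1 (payoff 8); vs s5: t1 (payoff 9).
The only mutual best response is (s5, t1); neither player gains by switching there.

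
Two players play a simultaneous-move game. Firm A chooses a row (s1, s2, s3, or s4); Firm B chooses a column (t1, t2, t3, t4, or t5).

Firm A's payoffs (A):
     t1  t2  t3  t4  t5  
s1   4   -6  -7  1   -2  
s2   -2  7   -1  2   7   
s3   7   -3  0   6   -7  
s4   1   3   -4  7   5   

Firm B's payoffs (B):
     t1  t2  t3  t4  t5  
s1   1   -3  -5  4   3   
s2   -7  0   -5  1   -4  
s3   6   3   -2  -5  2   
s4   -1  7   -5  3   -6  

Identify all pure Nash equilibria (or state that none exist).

Find each player's best response to every opponent strategy; NE are the intersections.
Firm A's best responses — vs t1: s3 (payoff 7); vs t2: s2 (payoff 7); vs t3: s3 (payoff 0); vs t4: s4 (payoff 7); vs t5: s2 (payoff 7).
Firm B's best responses — vs s1: t4 (payoff 4); vs s2: t4 (payoff 1); vs s3: t1 (payoff 6); vs s4: t2 (payoff 7).
The only mutual best response is (s3, t1); neither player gains by switching there.

(s3, t1)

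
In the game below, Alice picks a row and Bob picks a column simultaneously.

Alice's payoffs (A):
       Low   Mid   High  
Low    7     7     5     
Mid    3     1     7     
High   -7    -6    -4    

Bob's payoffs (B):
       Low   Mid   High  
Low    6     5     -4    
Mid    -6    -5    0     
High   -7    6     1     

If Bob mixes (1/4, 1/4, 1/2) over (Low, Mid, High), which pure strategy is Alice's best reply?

Low

Compute Alice's expected payoff from each pure strategy against the given mix.
Low: (1/4)·7 + (1/4)·7 + (1/2)·5 = 6
Mid: (1/4)·3 + (1/4)·1 + (1/2)·7 = 9/2
High: (1/4)·(-7) + (1/4)·(-6) + (1/2)·(-4) = -21/4
Highest expected payoff is 6, from Low.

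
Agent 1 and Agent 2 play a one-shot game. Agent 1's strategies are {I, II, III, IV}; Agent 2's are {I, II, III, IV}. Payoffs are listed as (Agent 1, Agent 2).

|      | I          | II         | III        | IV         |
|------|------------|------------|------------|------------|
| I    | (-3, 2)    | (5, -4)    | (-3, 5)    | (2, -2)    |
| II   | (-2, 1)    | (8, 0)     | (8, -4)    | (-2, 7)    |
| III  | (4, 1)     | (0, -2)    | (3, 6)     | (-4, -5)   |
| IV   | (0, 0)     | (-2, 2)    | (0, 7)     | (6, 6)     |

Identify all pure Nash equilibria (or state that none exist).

Check mutual best responses: a cell is a NE iff neither player can gain by unilaterally deviating.
Agent 1's best responses — vs I: III (payoff 4); vs II: II (payoff 8); vs III: II (payoff 8); vs IV: IV (payoff 6).
Agent 2's best responses — vs I: III (payoff 5); vs II: IV (payoff 7); vs III: III (payoff 6); vs IV: III (payoff 7).
No cell has both players best-responding. For instance, Agent 1's best reply to IV is IV, but against IV Agent 2 prefers III over IV.

No pure-strategy Nash equilibrium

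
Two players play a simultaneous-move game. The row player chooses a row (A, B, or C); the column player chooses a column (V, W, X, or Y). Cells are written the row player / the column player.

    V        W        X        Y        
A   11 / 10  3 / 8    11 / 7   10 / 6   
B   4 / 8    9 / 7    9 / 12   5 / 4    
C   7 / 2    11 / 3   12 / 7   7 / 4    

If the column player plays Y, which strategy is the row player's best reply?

A

With the column player fixed at Y, the row player's payoffs are: A → 10, B → 5, C → 7.
The maximum is 10, achieved by A.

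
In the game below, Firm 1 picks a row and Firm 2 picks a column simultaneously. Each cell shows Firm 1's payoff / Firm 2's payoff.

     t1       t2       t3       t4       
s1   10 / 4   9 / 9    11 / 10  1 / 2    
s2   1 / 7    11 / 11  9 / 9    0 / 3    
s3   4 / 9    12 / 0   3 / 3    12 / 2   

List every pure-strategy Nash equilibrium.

(s1, t3)

A profile is a Nash equilibrium when each player is best-responding to the other.
Firm 1's best responses — vs t1: s1 (payoff 10); vs t2: s3 (payoff 12); vs t3: s1 (payoff 11); vs t4: s3 (payoff 12).
Firm 2's best responses — vs s1: t3 (payoff 10); vs s2: t2 (payoff 11); vs s3: t1 (payoff 9).
The only mutual best response is (s1, t3); neither player gains by switching there.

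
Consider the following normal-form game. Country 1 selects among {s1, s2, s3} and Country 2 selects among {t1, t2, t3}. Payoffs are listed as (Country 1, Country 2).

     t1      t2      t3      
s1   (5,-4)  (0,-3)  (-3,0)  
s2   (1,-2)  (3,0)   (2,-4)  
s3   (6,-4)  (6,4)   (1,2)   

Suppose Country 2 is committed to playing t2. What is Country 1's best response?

s3

With Country 2 fixed at t2, Country 1's payoffs are: s1 → 0, s2 → 3, s3 → 6.
The maximum is 6, achieved by s3.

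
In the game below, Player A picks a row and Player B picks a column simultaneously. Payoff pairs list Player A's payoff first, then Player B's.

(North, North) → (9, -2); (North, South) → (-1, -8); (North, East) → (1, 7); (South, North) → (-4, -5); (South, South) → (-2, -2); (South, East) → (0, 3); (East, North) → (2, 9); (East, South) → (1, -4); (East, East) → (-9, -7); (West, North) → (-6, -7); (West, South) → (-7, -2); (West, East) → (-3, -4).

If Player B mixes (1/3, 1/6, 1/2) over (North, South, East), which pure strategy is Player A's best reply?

Compute Player A's expected payoff from each pure strategy against the given mix.
North: (1/3)·9 + (1/6)·(-1) + (1/2)·1 = 10/3
South: (1/3)·(-4) + (1/6)·(-2) + (1/2)·0 = -5/3
East: (1/3)·2 + (1/6)·1 + (1/2)·(-9) = -11/3
West: (1/3)·(-6) + (1/6)·(-7) + (1/2)·(-3) = -14/3
Highest expected payoff is 10/3, from North.

North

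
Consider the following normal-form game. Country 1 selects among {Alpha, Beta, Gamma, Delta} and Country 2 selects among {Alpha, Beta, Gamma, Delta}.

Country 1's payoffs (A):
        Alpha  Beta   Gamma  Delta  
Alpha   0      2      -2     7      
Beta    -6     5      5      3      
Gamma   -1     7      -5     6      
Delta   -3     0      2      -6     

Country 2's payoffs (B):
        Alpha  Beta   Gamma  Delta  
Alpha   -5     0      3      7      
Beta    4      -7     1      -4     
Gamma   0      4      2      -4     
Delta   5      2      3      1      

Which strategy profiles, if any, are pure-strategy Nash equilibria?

Find each player's best response to every opponent strategy; NE are the intersections.
Country 1's best responses — vs Alpha: Alpha (payoff 0); vs Beta: Gamma (payoff 7); vs Gamma: Beta (payoff 5); vs Delta: Alpha (payoff 7).
Country 2's best responses — vs Alpha: Delta (payoff 7); vs Beta: Alpha (payoff 4); vs Gamma: Beta (payoff 4); vs Delta: Alpha (payoff 5).
Mutual best responses occur at (Alpha, Delta) and (Gamma, Beta); at each, neither player gains by switching.

(Alpha, Delta) and (Gamma, Beta)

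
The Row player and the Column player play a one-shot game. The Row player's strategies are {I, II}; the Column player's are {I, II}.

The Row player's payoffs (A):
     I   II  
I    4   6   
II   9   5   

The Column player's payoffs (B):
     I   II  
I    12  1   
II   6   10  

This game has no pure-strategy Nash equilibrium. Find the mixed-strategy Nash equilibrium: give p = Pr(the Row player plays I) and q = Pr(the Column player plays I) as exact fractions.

Each player's mixing probability is pinned down by making the *other* player indifferent.
The Column player indifferent between I and II: p·12 + (1−p)·6 = p·1 + (1−p)·10 ⟹ 6 + 6p = 10 + (-9)p ⟹ p = 4/15.
The Row player indifferent between I and II: q·4 + (1−q)·6 = q·9 + (1−q)·5 ⟹ 6 + (-2)q = 5 + 4q ⟹ q = 1/6.

p = 4/15, q = 1/6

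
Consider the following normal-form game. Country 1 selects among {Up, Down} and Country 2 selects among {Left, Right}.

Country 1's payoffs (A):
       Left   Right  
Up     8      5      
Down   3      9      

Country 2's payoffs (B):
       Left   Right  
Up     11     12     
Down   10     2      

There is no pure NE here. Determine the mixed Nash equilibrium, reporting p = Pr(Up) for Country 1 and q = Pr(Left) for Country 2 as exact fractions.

p = 8/9, q = 4/9

In a mixed NE each player is indifferent between their pure strategies, so the opponent's mix sets the indifference.
Country 2 indifferent between Left and Right: p·11 + (1−p)·10 = p·12 + (1−p)·2 ⟹ 10 + 1p = 2 + 10p ⟹ p = 8/9.
Country 1 indifferent between Up and Down: q·8 + (1−q)·5 = q·3 + (1−q)·9 ⟹ 5 + 3q = 9 + (-6)q ⟹ q = 4/9.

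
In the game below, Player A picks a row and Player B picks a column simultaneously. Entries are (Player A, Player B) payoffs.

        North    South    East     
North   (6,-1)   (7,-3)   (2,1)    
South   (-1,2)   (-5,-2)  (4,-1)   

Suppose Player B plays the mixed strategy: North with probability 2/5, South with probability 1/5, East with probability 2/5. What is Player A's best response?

Compute Player A's expected payoff from each pure strategy against the given mix.
North: (2/5)·6 + (1/5)·7 + (2/5)·2 = 23/5
South: (2/5)·(-1) + (1/5)·(-5) + (2/5)·4 = 1/5
Highest expected payoff is 23/5, from North.

North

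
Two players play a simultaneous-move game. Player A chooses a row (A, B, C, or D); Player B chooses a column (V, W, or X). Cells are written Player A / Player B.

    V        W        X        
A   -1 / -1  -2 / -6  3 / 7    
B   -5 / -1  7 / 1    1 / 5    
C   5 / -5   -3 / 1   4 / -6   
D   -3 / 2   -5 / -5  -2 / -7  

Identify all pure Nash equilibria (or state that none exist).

Find each player's best response to every opponent strategy; NE are the intersections.
Player A's best responses — vs V: C (payoff 5); vs W: B (payoff 7); vs X: C (payoff 4).
Player B's best responses — vs A: X (payoff 7); vs B: X (payoff 5); vs C: W (payoff 1); vs D: V (payoff 2).
No cell has both players best-responding. For instance, Player A's best reply to V is C, but against C Player B prefers W over V.

No pure-strategy Nash equilibrium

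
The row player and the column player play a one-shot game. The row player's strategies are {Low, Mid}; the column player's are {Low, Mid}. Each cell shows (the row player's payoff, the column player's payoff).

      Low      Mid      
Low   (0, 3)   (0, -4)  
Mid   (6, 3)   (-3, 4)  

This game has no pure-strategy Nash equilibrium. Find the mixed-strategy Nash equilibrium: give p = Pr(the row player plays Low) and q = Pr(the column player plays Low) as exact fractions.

In a mixed NE each player is indifferent between their pure strategies, so the opponent's mix sets the indifference.
The column player indifferent between Low and Mid: p·3 + (1−p)·3 = p·(-4) + (1−p)·4 ⟹ 3 + 0p = 4 + (-8)p ⟹ p = 1/8.
The row player indifferent between Low and Mid: q·0 + (1−q)·0 = q·6 + (1−q)·(-3) ⟹ 0 + 0q = (-3) + 9q ⟹ q = 1/3.

p = 1/8, q = 1/3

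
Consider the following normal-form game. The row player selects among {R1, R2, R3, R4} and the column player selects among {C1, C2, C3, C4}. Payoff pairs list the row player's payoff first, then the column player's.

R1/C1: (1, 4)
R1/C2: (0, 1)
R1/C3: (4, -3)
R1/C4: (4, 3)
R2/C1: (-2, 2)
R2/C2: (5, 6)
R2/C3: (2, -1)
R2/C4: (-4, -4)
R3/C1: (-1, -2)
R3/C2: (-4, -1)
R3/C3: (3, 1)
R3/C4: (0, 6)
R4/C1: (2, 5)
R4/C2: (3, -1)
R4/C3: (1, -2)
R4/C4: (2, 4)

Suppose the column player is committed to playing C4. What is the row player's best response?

R1

With the column player fixed at C4, the row player's payoffs are: R1 → 4, R2 → -4, R3 → 0, R4 → 2.
The maximum is 4, achieved by R1.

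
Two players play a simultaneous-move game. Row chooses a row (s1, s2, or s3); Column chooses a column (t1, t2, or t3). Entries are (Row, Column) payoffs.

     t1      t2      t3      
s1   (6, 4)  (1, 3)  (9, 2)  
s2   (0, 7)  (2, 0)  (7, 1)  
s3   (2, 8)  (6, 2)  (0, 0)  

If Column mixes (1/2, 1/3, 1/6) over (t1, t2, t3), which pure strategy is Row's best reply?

Row's best reply maximizes expected payoff against the mix.
s1: (1/2)·6 + (1/3)·1 + (1/6)·9 = 29/6
s2: (1/2)·0 + (1/3)·2 + (1/6)·7 = 11/6
s3: (1/2)·2 + (1/3)·6 + (1/6)·0 = 3
Highest expected payoff is 29/6, from s1.

s1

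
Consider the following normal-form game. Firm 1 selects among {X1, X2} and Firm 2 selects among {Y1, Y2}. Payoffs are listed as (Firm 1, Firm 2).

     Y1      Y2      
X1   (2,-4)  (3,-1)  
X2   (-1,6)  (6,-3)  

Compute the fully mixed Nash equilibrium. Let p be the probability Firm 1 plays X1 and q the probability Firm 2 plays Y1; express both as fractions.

Each player's mixing probability is pinned down by making the *other* player indifferent.
Firm 2 indifferent between Y1 and Y2: p·(-4) + (1−p)·6 = p·(-1) + (1−p)·(-3) ⟹ 6 + (-10)p = (-3) + 2p ⟹ p = 3/4.
Firm 1 indifferent between X1 and X2: q·2 + (1−q)·3 = q·(-1) + (1−q)·6 ⟹ 3 + (-1)q = 6 + (-7)q ⟹ q = 1/2.

p = 3/4, q = 1/2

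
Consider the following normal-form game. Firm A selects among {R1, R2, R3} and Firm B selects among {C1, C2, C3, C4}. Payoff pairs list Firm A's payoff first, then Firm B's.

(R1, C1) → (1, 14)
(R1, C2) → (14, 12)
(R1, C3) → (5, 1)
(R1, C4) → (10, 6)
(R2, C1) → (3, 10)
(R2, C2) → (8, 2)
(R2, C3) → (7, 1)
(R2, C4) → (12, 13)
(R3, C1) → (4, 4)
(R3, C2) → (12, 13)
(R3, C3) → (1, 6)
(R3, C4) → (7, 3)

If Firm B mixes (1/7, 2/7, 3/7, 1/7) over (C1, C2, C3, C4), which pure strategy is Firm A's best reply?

R1

Compute Firm A's expected payoff from each pure strategy against the given mix.
R1: (1/7)·1 + (2/7)·14 + (3/7)·5 + (1/7)·10 = 54/7
R2: (1/7)·3 + (2/7)·8 + (3/7)·7 + (1/7)·12 = 52/7
R3: (1/7)·4 + (2/7)·12 + (3/7)·1 + (1/7)·7 = 38/7
Highest expected payoff is 54/7, from R1.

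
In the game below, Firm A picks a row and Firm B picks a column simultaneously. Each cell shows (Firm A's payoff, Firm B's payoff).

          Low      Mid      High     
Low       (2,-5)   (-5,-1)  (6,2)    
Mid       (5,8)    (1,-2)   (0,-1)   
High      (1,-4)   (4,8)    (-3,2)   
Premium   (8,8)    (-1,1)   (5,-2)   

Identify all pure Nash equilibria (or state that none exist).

(Low, High), (High, Mid), and (Premium, Low)

Check mutual best responses: a cell is a NE iff neither player can gain by unilaterally deviating.
Firm A's best responses — vs Low: Premium (payoff 8); vs Mid: High (payoff 4); vs High: Low (payoff 6).
Firm B's best responses — vs Low: High (payoff 2); vs Mid: Low (payoff 8); vs High: Mid (payoff 8); vs Premium: Low (payoff 8).
Mutual best responses occur at (Low, High), (High, Mid), and (Premium, Low); at each, neither player gains by switching.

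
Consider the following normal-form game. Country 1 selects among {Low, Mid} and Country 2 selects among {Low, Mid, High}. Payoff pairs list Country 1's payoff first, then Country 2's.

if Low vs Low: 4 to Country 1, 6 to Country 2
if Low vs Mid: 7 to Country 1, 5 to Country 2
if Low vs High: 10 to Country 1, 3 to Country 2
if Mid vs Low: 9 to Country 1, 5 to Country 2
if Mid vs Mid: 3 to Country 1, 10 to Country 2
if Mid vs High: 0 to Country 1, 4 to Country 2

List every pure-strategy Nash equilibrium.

Find each player's best response to every opponent strategy; NE are the intersections.
Country 1's best responses — vs Low: Mid (payoff 9); vs Mid: Low (payoff 7); vs High: Low (payoff 10).
Country 2's best responses — vs Low: Low (payoff 6); vs Mid: Mid (payoff 10).
No cell has both players best-responding. For instance, Country 1's best reply to Mid is Low, but against Low Country 2 prefers Low over Mid.

None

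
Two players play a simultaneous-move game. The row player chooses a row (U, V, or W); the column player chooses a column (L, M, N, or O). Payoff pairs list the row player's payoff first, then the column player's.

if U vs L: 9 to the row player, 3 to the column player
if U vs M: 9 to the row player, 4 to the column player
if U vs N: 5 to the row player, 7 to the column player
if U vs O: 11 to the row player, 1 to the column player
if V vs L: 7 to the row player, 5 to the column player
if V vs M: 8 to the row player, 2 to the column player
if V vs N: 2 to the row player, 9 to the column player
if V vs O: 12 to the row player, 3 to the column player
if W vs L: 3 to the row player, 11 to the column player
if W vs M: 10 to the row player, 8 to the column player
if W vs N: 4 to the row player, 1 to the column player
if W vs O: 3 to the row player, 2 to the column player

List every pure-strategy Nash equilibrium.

(U, N)

A profile is a Nash equilibrium when each player is best-responding to the other.
The row player's best responses — vs L: U (payoff 9); vs M: W (payoff 10); vs N: U (payoff 5); vs O: V (payoff 12).
The column player's best responses — vs U: N (payoff 7); vs V: N (payoff 9); vs W: L (payoff 11).
The only mutual best response is (U, N); neither player gains by switching there.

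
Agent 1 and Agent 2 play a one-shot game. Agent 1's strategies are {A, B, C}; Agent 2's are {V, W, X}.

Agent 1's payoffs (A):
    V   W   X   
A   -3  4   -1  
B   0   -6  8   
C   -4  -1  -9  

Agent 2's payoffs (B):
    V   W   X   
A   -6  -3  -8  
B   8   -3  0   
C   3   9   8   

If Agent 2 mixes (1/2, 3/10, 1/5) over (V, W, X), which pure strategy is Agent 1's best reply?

Compute Agent 1's expected payoff from each pure strategy against the given mix.
A: (1/2)·(-3) + (3/10)·4 + (1/5)·(-1) = -1/2
B: (1/2)·0 + (3/10)·(-6) + (1/5)·8 = -1/5
C: (1/2)·(-4) + (3/10)·(-1) + (1/5)·(-9) = -41/10
Highest expected payoff is -1/5, from B.

B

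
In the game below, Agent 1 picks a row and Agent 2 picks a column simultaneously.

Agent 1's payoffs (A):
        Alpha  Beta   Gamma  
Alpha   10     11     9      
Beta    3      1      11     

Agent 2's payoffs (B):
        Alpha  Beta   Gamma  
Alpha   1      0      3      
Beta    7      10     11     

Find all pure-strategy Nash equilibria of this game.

Check mutual best responses: a cell is a NE iff neither player can gain by unilaterally deviating.
Agent 1's best responses — vs Alpha: Alpha (payoff 10); vs Beta: Alpha (payoff 11); vs Gamma: Beta (payoff 11).
Agent 2's best responses — vs Alpha: Gamma (payoff 3); vs Beta: Gamma (payoff 11).
The only mutual best response is (Beta, Gamma); neither player gains by switching there.

(Beta, Gamma)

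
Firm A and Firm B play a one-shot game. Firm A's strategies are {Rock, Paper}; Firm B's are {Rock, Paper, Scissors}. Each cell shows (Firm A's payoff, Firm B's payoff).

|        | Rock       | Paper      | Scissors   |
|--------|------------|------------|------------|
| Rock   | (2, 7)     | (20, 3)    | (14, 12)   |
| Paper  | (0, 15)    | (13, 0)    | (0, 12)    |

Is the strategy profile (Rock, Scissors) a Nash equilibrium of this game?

Yes

Holding Firm B at Scissors: Firm A gets 14 from Rock, versus 0 from Paper. No profitable deviation for Firm A.
Holding Firm A at Rock: Firm B gets 12 from Scissors, versus 7 from Rock, 3 from Paper. No profitable deviation for Firm B either.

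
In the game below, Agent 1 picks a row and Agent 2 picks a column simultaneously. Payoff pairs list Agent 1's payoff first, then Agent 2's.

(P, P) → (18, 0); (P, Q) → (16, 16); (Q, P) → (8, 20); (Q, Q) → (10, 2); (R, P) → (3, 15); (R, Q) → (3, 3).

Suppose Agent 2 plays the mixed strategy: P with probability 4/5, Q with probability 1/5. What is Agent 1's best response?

P

Compute Agent 1's expected payoff from each pure strategy against the given mix.
P: (4/5)·18 + (1/5)·16 = 88/5
Q: (4/5)·8 + (1/5)·10 = 42/5
R: (4/5)·3 + (1/5)·3 = 3
Highest expected payoff is 88/5, from P.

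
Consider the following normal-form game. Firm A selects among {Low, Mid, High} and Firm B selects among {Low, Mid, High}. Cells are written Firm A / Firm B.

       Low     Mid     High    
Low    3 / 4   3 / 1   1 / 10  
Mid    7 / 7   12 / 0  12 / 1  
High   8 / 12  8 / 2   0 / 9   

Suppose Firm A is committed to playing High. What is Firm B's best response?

With Firm A fixed at High, Firm B's payoffs are: Low → 12, Mid → 2, High → 9.
The maximum is 12, achieved by Low.

Low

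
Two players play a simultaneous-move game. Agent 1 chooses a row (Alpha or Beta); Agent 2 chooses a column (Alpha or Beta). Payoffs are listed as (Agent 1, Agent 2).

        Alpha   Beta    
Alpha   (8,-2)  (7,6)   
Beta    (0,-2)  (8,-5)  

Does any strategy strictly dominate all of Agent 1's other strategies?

A strategy is strictly dominant if it gives Agent 1 a strictly higher payoff than every other strategy, against every choice by the opponent.
Alpha is not dominant: against Beta, Beta gives 8 > 7.
Beta is not dominant: against Alpha, Alpha gives 8 > 0.
No single strategy is best against every opponent action.

No strictly dominant strategy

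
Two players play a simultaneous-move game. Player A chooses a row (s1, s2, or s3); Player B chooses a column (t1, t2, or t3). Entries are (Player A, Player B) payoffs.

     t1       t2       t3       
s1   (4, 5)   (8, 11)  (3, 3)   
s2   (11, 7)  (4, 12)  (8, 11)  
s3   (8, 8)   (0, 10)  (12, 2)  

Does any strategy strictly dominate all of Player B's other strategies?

A strategy is strictly dominant if it gives Player B a strictly higher payoff than every other strategy, against every choice by the opponent.
t2 strictly dominates: vs s1: 11 > each of {5, 3}; vs s2: 12 > each of {7, 11}; vs s3: 10 > each of {8, 2}.

t2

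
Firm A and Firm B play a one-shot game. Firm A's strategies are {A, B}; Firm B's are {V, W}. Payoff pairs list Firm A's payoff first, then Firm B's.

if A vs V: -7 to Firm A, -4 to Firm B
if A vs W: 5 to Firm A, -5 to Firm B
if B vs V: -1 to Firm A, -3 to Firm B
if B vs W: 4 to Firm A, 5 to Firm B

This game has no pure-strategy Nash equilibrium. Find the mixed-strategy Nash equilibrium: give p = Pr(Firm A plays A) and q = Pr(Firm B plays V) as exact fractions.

p = 8/9, q = 1/7

Each player's mixing probability is pinned down by making the *other* player indifferent.
Firm B indifferent between V and W: p·(-4) + (1−p)·(-3) = p·(-5) + (1−p)·5 ⟹ (-3) + (-1)p = 5 + (-10)p ⟹ p = 8/9.
Firm A indifferent between A and B: q·(-7) + (1−q)·5 = q·(-1) + (1−q)·4 ⟹ 5 + (-12)q = 4 + (-5)q ⟹ q = 1/7.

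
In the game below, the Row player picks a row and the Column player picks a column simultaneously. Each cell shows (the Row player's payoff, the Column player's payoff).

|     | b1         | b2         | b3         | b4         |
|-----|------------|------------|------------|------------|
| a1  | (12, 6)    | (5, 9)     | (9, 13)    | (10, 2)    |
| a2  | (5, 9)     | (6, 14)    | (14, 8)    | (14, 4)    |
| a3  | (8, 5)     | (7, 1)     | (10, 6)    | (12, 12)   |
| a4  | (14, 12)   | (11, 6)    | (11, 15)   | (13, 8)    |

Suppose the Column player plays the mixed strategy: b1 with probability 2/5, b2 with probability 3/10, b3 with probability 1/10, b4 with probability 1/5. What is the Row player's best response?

Compute the Row player's expected payoff from each pure strategy against the given mix.
a1: (2/5)·12 + (3/10)·5 + (1/10)·9 + (1/5)·10 = 46/5
a2: (2/5)·5 + (3/10)·6 + (1/10)·14 + (1/5)·14 = 8
a3: (2/5)·8 + (3/10)·7 + (1/10)·10 + (1/5)·12 = 87/10
a4: (2/5)·14 + (3/10)·11 + (1/10)·11 + (1/5)·13 = 63/5
Highest expected payoff is 63/5, from a4.

a4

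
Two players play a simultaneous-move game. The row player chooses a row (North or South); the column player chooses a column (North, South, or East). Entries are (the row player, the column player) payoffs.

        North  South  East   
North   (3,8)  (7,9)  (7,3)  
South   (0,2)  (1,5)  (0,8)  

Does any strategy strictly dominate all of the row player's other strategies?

A strategy is strictly dominant if it gives the row player a strictly higher payoff than every other strategy, against every choice by the opponent.
North strictly dominates: vs North: 3 > 0; vs South: 7 > 1; vs East: 7 > 0.

North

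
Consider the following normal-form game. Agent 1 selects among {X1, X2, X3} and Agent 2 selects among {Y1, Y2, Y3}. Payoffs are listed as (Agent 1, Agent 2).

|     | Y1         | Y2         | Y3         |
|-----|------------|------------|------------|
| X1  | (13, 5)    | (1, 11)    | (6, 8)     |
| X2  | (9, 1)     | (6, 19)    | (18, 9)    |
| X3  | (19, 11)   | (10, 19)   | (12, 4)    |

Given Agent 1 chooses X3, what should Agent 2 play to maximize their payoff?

Y2

With Agent 1 fixed at X3, Agent 2's payoffs are: Y1 → 11, Y2 → 19, Y3 → 4.
The maximum is 19, achieved by Y2.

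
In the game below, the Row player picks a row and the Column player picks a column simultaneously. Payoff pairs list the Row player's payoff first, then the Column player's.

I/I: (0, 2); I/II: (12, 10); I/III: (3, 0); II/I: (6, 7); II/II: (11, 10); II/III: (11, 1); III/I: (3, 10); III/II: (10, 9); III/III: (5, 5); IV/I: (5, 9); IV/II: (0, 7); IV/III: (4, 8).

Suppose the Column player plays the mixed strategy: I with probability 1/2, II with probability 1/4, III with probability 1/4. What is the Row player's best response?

Compute the Row player's expected payoff from each pure strategy against the given mix.
I: (1/2)·0 + (1/4)·12 + (1/4)·3 = 15/4
II: (1/2)·6 + (1/4)·11 + (1/4)·11 = 17/2
III: (1/2)·3 + (1/4)·10 + (1/4)·5 = 21/4
IV: (1/2)·5 + (1/4)·0 + (1/4)·4 = 7/2
Highest expected payoff is 17/2, from II.

II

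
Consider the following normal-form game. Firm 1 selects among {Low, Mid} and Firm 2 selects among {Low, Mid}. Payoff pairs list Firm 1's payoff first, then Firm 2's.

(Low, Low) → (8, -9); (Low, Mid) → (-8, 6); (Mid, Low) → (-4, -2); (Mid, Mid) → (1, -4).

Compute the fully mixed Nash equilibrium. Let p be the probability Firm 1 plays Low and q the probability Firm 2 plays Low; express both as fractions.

In a mixed NE each player is indifferent between their pure strategies, so the opponent's mix sets the indifference.
Firm 2 indifferent between Low and Mid: p·(-9) + (1−p)·(-2) = p·6 + (1−p)·(-4) ⟹ (-2) + (-7)p = (-4) + 10p ⟹ p = 2/17.
Firm 1 indifferent between Low and Mid: q·8 + (1−q)·(-8) = q·(-4) + (1−q)·1 ⟹ (-8) + 16q = 1 + (-5)q ⟹ q = 3/7.

p = 2/17, q = 3/7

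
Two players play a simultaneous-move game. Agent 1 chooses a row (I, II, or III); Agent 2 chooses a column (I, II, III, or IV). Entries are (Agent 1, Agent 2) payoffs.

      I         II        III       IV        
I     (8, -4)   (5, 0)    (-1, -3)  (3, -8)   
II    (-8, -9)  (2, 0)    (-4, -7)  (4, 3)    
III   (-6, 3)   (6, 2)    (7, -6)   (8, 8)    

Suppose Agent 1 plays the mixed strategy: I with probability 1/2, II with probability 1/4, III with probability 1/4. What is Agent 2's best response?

Compute Agent 2's expected payoff from each pure strategy against the given mix.
I: (1/2)·(-4) + (1/4)·(-9) + (1/4)·3 = -7/2
II: (1/2)·0 + (1/4)·0 + (1/4)·2 = 1/2
III: (1/2)·(-3) + (1/4)·(-7) + (1/4)·(-6) = -19/4
IV: (1/2)·(-8) + (1/4)·3 + (1/4)·8 = -5/4
Highest expected payoff is 1/2, from II.

II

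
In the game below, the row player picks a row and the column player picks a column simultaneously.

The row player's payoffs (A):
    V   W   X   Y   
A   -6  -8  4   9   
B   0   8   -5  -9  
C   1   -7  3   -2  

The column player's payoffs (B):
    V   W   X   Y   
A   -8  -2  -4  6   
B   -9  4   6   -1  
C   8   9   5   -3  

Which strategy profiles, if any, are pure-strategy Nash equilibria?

(A, Y)

Check mutual best responses: a cell is a NE iff neither player can gain by unilaterally deviating.
The row player's best responses — vs V: C (payoff 1); vs W: B (payoff 8); vs X: A (payoff 4); vs Y: A (payoff 9).
The column player's best responses — vs A: Y (payoff 6); vs B: X (payoff 6); vs C: W (payoff 9).
The only mutual best response is (A, Y); neither player gains by switching there.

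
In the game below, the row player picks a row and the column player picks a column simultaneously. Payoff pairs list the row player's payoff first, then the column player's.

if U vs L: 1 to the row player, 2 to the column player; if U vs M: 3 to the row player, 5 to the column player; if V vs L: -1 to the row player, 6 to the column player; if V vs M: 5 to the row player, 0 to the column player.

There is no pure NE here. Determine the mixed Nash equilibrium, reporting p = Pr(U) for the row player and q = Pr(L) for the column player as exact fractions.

p = 2/3, q = 1/2

In a mixed NE each player is indifferent between their pure strategies, so the opponent's mix sets the indifference.
The column player indifferent between L and M: p·2 + (1−p)·6 = p·5 + (1−p)·0 ⟹ 6 + (-4)p = 0 + 5p ⟹ p = 2/3.
The row player indifferent between U and V: q·1 + (1−q)·3 = q·(-1) + (1−q)·5 ⟹ 3 + (-2)q = 5 + (-6)q ⟹ q = 1/2.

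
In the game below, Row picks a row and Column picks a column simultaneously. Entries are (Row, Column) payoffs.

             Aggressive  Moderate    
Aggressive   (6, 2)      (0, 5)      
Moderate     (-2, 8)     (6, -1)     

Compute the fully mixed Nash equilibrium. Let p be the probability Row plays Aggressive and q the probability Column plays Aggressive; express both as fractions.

p = 3/4, q = 3/7

In a mixed NE each player is indifferent between their pure strategies, so the opponent's mix sets the indifference.
Column indifferent between Aggressive and Moderate: p·2 + (1−p)·8 = p·5 + (1−p)·(-1) ⟹ 8 + (-6)p = (-1) + 6p ⟹ p = 3/4.
Row indifferent between Aggressive and Moderate: q·6 + (1−q)·0 = q·(-2) + (1−q)·6 ⟹ 0 + 6q = 6 + (-8)q ⟹ q = 3/7.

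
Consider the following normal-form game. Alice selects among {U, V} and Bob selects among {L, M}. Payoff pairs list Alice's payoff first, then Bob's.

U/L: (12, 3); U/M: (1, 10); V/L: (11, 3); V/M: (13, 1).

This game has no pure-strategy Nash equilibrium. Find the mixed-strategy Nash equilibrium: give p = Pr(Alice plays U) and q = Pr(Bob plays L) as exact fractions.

p = 2/9, q = 12/13

In a mixed NE each player is indifferent between their pure strategies, so the opponent's mix sets the indifference.
Bob indifferent between L and M: p·3 + (1−p)·3 = p·10 + (1−p)·1 ⟹ 3 + 0p = 1 + 9p ⟹ p = 2/9.
Alice indifferent between U and V: q·12 + (1−q)·1 = q·11 + (1−q)·13 ⟹ 1 + 11q = 13 + (-2)q ⟹ q = 12/13.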